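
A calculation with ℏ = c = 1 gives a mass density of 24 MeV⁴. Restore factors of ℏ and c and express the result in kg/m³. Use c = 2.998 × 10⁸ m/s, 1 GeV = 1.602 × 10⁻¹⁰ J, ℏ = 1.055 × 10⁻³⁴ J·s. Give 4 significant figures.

Mass density is [E]/(c²[L]³) = [E]⁴/(ℏ³c⁵).
1 GeV⁴ → 1/(ℏ³c⁵) × (1 GeV in J)⁴ = 2.316 × 10²⁰ kg/m³.
Convert the energy scale: 24 MeV⁴ = 2.40 × 10⁻¹¹ GeV⁴.
Result: 2.40 × 10⁻¹¹ × 2.316 × 10²⁰ = 5.558 × 10⁹ kg/m³.

5.558 × 10⁹ kg/m³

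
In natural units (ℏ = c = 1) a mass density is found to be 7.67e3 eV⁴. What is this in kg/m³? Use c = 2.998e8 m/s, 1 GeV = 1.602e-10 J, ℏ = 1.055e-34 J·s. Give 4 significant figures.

Mass density is [E]/(c²[L]³) = [E]⁴/(ℏ³c⁵).
1 GeV⁴ → 1/(ℏ³c⁵) × (1 GeV in J)⁴ = 2.316e20 kg/m³.
Convert the energy scale: 7.67e3 eV⁴ = 7.67e-33 GeV⁴.
Result: 7.67e-33 × 2.316e20 = 1.776e-12 kg/m³.

1.776e-12 kg/m³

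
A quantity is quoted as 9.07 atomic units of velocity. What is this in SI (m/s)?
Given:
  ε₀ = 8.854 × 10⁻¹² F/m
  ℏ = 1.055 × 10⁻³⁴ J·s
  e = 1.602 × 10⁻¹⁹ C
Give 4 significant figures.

One atomic unit of velocity: v_au = e²/(4πε₀ℏ) = 2.186 × 10⁶ m/s.
9.07 × 2.186 × 10⁶ m/s = 1.983 × 10⁷ m/s

1.983 × 10⁷ m/s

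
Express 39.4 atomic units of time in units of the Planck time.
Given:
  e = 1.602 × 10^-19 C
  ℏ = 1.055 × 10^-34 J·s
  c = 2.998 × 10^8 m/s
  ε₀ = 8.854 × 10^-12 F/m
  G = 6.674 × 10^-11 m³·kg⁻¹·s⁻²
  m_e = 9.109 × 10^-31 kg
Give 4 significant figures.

atomic unit of time: τ_au = (4πε₀)²ℏ³/(m_e e⁴) = 2.423 × 10^-17 s
Planck time: t_P = √(ℏG/c⁵) = 5.392 × 10^-44 s
39.4 × 2.423 × 10^-17 / 5.392 × 10^-44 = 1.770 × 10^28

1.770 × 10^28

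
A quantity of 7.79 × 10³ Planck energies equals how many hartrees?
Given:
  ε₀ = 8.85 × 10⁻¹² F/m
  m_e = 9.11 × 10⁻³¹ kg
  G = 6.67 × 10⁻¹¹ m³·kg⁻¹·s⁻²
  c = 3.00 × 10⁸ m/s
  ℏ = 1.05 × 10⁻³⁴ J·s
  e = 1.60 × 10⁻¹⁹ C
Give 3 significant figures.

3.48 × 10³⁰

Planck energy: E_P = √(ℏc⁵/G) = 1.96 × 10⁹ J
hartree: E_h = m_e e⁴/(4πε₀ℏ)² = 4.38 × 10⁻¹⁸ J
7.79 × 10³ × 1.96 × 10⁹ / 4.38 × 10⁻¹⁸ = 3.48 × 10³⁰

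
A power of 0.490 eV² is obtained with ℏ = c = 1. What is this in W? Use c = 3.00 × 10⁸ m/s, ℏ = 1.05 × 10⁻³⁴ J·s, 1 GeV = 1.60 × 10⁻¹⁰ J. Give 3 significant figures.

Power is [E]/[T] = [E]²/ℏ.
1 GeV² → 1/ℏ × (1 GeV in J)² = 2.44 × 10¹⁴ W.
Convert the energy scale: 0.490 eV² = 4.90 × 10⁻¹⁹ GeV².
Result: 4.90 × 10⁻¹⁹ × 2.44 × 10¹⁴ = 1.19 × 10⁻⁴ W.

1.19 × 10⁻⁴ W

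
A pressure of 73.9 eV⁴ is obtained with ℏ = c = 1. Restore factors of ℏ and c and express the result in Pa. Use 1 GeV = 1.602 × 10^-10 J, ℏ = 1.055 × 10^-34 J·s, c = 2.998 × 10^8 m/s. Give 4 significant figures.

1.538 × 10^3 Pa

Pressure is [E]/[L]³ = [E]⁴/(ℏc)³.
1 GeV⁴ → 1/(ℏc)³ × (1 GeV in J)⁴ = 2.082 × 10^37 Pa.
Convert the energy scale: 73.9 eV⁴ = 7.39 × 10^-35 GeV⁴.
Result: 7.39 × 10^-35 × 2.082 × 10^37 = 1.538 × 10^3 Pa.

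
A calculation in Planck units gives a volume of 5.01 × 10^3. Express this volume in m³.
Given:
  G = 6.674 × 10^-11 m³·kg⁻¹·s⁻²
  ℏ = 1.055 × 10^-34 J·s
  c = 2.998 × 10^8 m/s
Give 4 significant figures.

2.116 × 10^-101 m³

One Planck volume: V_P = (ℏG/c³)^(3/2) = 4.224 × 10^-105 m³.
5.01 × 10^3 × 4.224 × 10^-105 m³ = 2.116 × 10^-101 m³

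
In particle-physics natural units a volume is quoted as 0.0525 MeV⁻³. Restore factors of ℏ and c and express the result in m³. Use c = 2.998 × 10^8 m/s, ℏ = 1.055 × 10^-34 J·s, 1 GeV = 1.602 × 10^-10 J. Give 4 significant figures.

4.040 × 10^-40 m³

Volume is [L]³ = [E]⁻³·(ℏc)³.
1 GeV⁻³ → (ℏc)³ × (1 GeV in J)⁻³ = 7.696 × 10^-48 m³.
Convert the energy scale: 0.0525 MeV⁻³ = 5.25 × 10^7 GeV⁻³.
Result: 5.25 × 10^7 × 7.696 × 10^-48 = 4.040 × 10^-40 m³.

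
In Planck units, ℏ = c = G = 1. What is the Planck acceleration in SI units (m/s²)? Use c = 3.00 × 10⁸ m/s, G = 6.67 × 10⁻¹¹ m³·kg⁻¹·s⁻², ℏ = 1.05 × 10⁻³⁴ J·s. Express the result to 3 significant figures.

Dimensional analysis gives a_P = √(c⁷/(ℏG)).
  = √(3.12 × 10¹⁰³)
  = 5.59 × 10⁵¹ m/s²

5.59 × 10⁵¹ m/s²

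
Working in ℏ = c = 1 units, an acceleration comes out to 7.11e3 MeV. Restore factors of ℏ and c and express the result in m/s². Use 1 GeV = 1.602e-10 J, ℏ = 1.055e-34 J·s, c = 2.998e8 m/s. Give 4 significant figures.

Acceleration is [L]/[T]² = c·[E]/ℏ.
1 GeV → c/ℏ × (1 GeV in J) = 4.552e32 m/s².
Convert the energy scale: 7.11e3 MeV = 7.11 GeV.
Result: 7.11 × 4.552e32 = 3.237e33 m/s².

3.237e33 m/s²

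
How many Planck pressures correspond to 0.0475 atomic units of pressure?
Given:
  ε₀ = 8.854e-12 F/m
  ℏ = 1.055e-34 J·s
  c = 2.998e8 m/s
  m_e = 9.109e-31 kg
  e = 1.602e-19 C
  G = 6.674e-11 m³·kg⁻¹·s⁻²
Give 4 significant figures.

3.004e-102

atomic unit of pressure: P_au = E_h/a₀³ = m_e⁴e¹⁰/((4πε₀)⁵ℏ⁸) = 2.929e13 Pa
Planck pressure: p_P = c⁷/(ℏG²) = 4.632e113 Pa
0.0475 × 2.929e13 / 4.632e113 = 3.004e-102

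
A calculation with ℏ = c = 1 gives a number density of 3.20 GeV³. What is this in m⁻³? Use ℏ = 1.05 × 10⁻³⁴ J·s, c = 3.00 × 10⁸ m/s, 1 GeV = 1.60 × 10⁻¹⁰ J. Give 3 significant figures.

Number density is [L]⁻³ = [E]³/(ℏc)³.
1 GeV³ → 1/(ℏc)³ × (1 GeV in J)³ = 1.31 × 10⁴⁷ m⁻³.
Result: 3.20 × 1.31 × 10⁴⁷ = 4.19 × 10⁴⁷ m⁻³.

4.19 × 10⁴⁷ m⁻³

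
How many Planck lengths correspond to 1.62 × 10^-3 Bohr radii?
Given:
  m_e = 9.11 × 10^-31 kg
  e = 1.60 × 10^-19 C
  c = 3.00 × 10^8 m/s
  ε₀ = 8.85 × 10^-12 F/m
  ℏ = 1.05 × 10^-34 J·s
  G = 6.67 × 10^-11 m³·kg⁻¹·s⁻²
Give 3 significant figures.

5.29 × 10^21

Bohr radius: a₀ = 4πε₀ℏ²/(m_e e²) = 5.26 × 10^-11 m
Planck length: ℓ_P = √(ℏG/c³) = 1.61 × 10^-35 m
1.62 × 10^-3 × 5.26 × 10^-11 / 1.61 × 10^-35 = 5.29 × 10^21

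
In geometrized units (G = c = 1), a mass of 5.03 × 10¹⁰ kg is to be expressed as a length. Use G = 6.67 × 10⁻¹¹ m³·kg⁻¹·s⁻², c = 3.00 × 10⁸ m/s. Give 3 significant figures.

In G = c = 1 units mass has dimensions of length; the conversion factor is G/c².
5.03 × 10¹⁰ kg × (G/c²) = 3.73 × 10⁻¹⁷ m

3.73 × 10⁻¹⁷ m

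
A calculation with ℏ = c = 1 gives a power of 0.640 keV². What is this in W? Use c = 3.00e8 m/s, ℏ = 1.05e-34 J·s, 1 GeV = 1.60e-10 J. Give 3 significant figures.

Power is [E]/[T] = [E]²/ℏ.
1 GeV² → 1/ℏ × (1 GeV in J)² = 2.44e14 W.
Convert the energy scale: 0.640 keV² = 6.40e-13 GeV².
Result: 6.40e-13 × 2.44e14 = 156 W.

156 W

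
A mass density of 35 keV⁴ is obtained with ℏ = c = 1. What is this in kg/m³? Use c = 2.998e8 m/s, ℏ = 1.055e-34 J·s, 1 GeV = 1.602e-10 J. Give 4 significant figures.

Mass density is [E]/(c²[L]³) = [E]⁴/(ℏ³c⁵).
1 GeV⁴ → 1/(ℏ³c⁵) × (1 GeV in J)⁴ = 2.316e20 kg/m³.
Convert the energy scale: 35 keV⁴ = 3.50e-23 GeV⁴.
Result: 3.50e-23 × 2.316e20 = 8.106e-3 kg/m³.

8.106e-3 kg/m³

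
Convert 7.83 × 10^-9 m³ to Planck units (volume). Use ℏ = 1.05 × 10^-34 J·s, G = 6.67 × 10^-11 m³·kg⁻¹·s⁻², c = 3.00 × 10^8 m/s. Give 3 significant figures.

Planck volume: V_P = (ℏG/c³)^(3/2) = 4.18 × 10^-105 m³.
7.83 × 10^-9 / 4.18 × 10^-105 = 1.87 × 10^96

1.87 × 10^96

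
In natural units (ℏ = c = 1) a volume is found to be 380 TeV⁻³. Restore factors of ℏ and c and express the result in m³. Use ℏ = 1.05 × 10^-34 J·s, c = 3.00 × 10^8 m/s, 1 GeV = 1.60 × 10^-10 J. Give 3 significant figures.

2.90 × 10^-54 m³

Volume is [L]³ = [E]⁻³·(ℏc)³.
1 GeV⁻³ → (ℏc)³ × (1 GeV in J)⁻³ = 7.63 × 10^-48 m³.
Convert the energy scale: 380 TeV⁻³ = 3.80 × 10^-7 GeV⁻³.
Result: 3.80 × 10^-7 × 7.63 × 10^-48 = 2.90 × 10^-54 m³.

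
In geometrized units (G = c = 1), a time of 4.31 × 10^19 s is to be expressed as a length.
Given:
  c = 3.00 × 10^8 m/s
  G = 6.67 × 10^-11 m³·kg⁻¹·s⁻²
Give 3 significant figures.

1.29 × 10^28 m

Time → length via c.
4.31 × 10^19 s × (c) = 1.29 × 10^28 m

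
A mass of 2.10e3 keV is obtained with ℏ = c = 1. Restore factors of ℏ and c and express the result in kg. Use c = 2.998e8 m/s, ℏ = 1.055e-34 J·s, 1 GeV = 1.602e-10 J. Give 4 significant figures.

Mass is [E]/c²; divide by c².
1 GeV → 1/c² × (1 GeV in J) = 1.782e-27 kg.
Convert the energy scale: 2.10e3 keV = 2.10e-3 GeV.
Result: 2.10e-3 × 1.782e-27 = 3.743e-30 kg.

3.743e-30 kg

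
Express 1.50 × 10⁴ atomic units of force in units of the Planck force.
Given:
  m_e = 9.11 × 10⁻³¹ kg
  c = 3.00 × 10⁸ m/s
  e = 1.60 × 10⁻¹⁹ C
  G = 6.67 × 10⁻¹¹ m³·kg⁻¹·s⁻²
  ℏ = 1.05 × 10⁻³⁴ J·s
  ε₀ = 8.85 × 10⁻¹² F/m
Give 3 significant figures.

1.03 × 10⁻⁴⁷

atomic unit of force: F_au = E_h/a₀ = m_e²e⁶/((4πε₀)³ℏ⁴) = 8.33 × 10⁻⁸ N
Planck force: F_P = c⁴/G = 1.21 × 10⁴⁴ N
1.50 × 10⁴ × 8.33 × 10⁻⁸ / 1.21 × 10⁴⁴ = 1.03 × 10⁻⁴⁷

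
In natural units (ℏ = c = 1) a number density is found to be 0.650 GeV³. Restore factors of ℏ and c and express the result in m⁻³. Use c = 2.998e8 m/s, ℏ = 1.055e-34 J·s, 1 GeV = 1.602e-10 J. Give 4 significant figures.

8.446e46 m⁻³

Number density is [L]⁻³ = [E]³/(ℏc)³.
1 GeV³ → 1/(ℏc)³ × (1 GeV in J)³ = 1.299e47 m⁻³.
Result: 0.650 × 1.299e47 = 8.446e46 m⁻³.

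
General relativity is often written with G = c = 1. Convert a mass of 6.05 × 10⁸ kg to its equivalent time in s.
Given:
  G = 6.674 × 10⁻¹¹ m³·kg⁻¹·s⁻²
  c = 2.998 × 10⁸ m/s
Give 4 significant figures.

Mass → time via G/c³.
6.05 × 10⁸ kg × (G/c³) = 1.498 × 10⁻²⁷ s

1.498 × 10⁻²⁷ s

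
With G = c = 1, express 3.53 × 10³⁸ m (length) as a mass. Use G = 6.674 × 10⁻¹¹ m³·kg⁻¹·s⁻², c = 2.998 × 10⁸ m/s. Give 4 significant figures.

4.754 × 10⁶⁵ kg

Length → mass via c²/G.
3.53 × 10³⁸ m × (c²/G) = 4.754 × 10⁶⁵ kg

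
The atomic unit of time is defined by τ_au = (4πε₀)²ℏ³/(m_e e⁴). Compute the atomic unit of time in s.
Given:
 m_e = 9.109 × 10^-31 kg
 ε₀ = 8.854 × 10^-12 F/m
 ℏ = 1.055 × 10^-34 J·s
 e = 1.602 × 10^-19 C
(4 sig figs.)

2.423 × 10^-17 s

τ_au = (4πε₀)²ℏ³/(m_e e⁴)
E_h = 4.354 × 10^-18 J
ℏ/E_h = 2.423 × 10^-17 s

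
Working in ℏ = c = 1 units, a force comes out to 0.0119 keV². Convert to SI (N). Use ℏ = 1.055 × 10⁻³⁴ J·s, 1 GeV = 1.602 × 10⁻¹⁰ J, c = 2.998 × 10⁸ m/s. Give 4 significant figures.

9.656 × 10⁻⁹ N

Force is [E]/[L] = [E]²/(ℏc); restore (ℏc)⁻¹.
1 GeV² → 1/(ℏc) × (1 GeV in J)² = 8.114 × 10⁵ N.
Convert the energy scale: 0.0119 keV² = 1.19 × 10⁻¹⁴ GeV².
Result: 1.19 × 10⁻¹⁴ × 8.114 × 10⁵ = 9.656 × 10⁻⁹ N.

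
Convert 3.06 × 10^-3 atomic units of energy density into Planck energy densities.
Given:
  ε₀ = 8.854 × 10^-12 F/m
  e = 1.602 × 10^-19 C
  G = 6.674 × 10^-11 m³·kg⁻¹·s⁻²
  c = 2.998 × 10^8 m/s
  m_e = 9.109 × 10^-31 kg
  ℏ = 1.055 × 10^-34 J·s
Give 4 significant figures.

1.935 × 10^-103

atomic unit of energy density: u_au = E_h/a₀³ = m_e⁴e¹⁰/((4πε₀)⁵ℏ⁸) = 2.929 × 10^13 J/m³
Planck energy density: u_P = c⁷/(ℏG²) = 4.632 × 10^113 J/m³
3.06 × 10^-3 × 2.929 × 10^13 / 4.632 × 10^113 = 1.935 × 10^-103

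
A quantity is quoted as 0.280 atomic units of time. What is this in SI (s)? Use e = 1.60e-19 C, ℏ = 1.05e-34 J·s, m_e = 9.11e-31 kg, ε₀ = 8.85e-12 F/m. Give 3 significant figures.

One atomic unit of time: τ_au = (4πε₀)²ℏ³/(m_e e⁴) = 2.40e-17 s.
0.280 × 2.40e-17 s = 6.71e-18 s

6.71e-18 s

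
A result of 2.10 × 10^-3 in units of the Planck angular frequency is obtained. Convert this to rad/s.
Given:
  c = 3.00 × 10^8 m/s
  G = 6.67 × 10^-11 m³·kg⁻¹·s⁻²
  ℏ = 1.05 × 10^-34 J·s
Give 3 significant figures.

3.91 × 10^40 rad/s

One Planck angular frequency: ω_P = √(c⁵/(ℏG)) = 1.86 × 10^43 rad/s.
2.10 × 10^-3 × 1.86 × 10^43 rad/s = 3.91 × 10^40 rad/s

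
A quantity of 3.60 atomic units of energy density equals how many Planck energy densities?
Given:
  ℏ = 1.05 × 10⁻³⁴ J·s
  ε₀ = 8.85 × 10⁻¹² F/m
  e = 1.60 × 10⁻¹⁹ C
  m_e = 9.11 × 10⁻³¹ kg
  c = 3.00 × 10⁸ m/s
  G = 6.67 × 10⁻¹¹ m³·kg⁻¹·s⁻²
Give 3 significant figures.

2.32 × 10⁻¹⁰⁰

atomic unit of energy density: u_au = E_h/a₀³ = m_e⁴e¹⁰/((4πε₀)⁵ℏ⁸) = 3.01 × 10¹³ J/m³
Planck energy density: u_P = c⁷/(ℏG²) = 4.68 × 10¹¹³ J/m³
3.60 × 3.01 × 10¹³ / 4.68 × 10¹¹³ = 2.32 × 10⁻¹⁰⁰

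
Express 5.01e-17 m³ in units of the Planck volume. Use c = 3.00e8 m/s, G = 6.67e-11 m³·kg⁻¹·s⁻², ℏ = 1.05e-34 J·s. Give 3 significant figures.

Planck volume: V_P = (ℏG/c³)^(3/2) = 4.18e-105 m³.
5.01e-17 / 4.18e-105 = 1.20e88

1.20e88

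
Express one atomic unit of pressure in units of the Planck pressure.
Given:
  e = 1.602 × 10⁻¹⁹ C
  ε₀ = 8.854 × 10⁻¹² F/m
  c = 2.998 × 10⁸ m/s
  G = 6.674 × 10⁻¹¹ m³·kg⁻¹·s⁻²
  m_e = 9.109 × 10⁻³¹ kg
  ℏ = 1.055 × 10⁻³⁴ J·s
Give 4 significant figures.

6.323 × 10⁻¹⁰¹

atomic unit of pressure: P_au = E_h/a₀³ = m_e⁴e¹⁰/((4πε₀)⁵ℏ⁸) = 2.929 × 10¹³ Pa
Planck pressure: p_P = c⁷/(ℏG²) = 4.632 × 10¹¹³ Pa
ratio = 2.929 × 10¹³ / 4.632 × 10¹¹³ = 6.323 × 10⁻¹⁰¹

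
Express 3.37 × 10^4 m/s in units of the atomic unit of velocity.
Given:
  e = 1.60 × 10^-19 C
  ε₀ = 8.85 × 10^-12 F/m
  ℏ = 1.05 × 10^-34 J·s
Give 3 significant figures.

atomic unit of velocity: v_au = e²/(4πε₀ℏ) = 2.19 × 10^6 m/s.
3.37 × 10^4 / 2.19 × 10^6 = 0.0154

0.0154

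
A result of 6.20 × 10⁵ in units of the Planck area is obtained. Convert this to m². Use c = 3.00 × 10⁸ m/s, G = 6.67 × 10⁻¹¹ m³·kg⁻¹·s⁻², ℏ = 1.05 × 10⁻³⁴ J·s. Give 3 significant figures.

One Planck area: A_P = ℏG/c³ = 2.59 × 10⁻⁷⁰ m².
6.20 × 10⁵ × 2.59 × 10⁻⁷⁰ m² = 1.61 × 10⁻⁶⁴ m²

1.61 × 10⁻⁶⁴ m²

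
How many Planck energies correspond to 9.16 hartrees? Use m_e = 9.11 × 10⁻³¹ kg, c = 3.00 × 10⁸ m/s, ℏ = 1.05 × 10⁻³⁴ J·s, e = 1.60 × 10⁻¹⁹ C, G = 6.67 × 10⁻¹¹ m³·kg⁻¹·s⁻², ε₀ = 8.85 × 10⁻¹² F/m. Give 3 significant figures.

hartree: E_h = m_e e⁴/(4πε₀ℏ)² = 4.38 × 10⁻¹⁸ J
Planck energy: E_P = √(ℏc⁵/G) = 1.96 × 10⁹ J
9.16 × 4.38 × 10⁻¹⁸ / 1.96 × 10⁹ = 2.05 × 10⁻²⁶

2.05 × 10⁻²⁶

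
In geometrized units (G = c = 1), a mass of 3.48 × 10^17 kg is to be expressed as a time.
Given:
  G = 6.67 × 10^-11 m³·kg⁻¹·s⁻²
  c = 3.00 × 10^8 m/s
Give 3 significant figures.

8.60 × 10^-19 s

Mass → time via G/c³.
3.48 × 10^17 kg × (G/c³) = 8.60 × 10^-19 s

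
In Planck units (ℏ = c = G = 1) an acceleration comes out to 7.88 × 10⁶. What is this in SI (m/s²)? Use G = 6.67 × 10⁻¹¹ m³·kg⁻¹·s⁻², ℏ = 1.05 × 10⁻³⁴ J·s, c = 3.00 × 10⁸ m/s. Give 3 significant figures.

One Planck acceleration: a_P = √(c⁷/(ℏG)) = 5.59 × 10⁵¹ m/s².
7.88 × 10⁶ × 5.59 × 10⁵¹ m/s² = 4.40 × 10⁵⁸ m/s²

4.40 × 10⁵⁸ m/s²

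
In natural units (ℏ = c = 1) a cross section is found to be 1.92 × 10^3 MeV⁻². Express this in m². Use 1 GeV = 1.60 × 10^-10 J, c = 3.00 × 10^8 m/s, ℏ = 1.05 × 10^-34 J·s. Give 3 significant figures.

Area is [L]² = [E]⁻²·(ℏc)²; restore (ℏc)².
1 GeV⁻² → (ℏc)² × (1 GeV in J)⁻² = 3.88 × 10^-32 m².
Convert the energy scale: 1.92 × 10^3 MeV⁻² = 1.92 × 10^9 GeV⁻².
Result: 1.92 × 10^9 × 3.88 × 10^-32 = 7.44 × 10^-23 m².

7.44 × 10^-23 m²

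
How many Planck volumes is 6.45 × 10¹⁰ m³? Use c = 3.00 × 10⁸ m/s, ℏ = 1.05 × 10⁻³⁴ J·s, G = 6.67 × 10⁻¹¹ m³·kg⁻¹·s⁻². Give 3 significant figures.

Planck volume: V_P = (ℏG/c³)^(3/2) = 4.18 × 10⁻¹⁰⁵ m³.
6.45 × 10¹⁰ / 4.18 × 10⁻¹⁰⁵ = 1.54 × 10¹¹⁵

1.54 × 10¹¹⁵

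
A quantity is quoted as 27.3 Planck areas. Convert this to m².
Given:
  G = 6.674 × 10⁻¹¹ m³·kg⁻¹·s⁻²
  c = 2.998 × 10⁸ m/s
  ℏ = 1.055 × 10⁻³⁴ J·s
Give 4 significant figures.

One Planck area: A_P = ℏG/c³ = 2.613 × 10⁻⁷⁰ m².
27.3 × 2.613 × 10⁻⁷⁰ m² = 7.134 × 10⁻⁶⁹ m²

7.134 × 10⁻⁶⁹ m²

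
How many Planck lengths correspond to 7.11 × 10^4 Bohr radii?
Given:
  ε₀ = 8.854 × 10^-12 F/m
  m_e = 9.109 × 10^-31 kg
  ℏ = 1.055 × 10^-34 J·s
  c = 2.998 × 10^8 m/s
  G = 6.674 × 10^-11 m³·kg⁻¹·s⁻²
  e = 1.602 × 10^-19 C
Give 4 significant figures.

Bohr radius: a₀ = 4πε₀ℏ²/(m_e e²) = 5.297 × 10^-11 m
Planck length: ℓ_P = √(ℏG/c³) = 1.616 × 10^-35 m
7.11 × 10^4 × 5.297 × 10^-11 / 1.616 × 10^-35 = 2.330 × 10^29

2.330 × 10^29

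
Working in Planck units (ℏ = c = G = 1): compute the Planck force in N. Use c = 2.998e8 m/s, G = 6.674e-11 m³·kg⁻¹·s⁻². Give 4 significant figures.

1.210e44 N

From ℏ = c = G = 1 the force scale is F_P = c⁴/G.
  = 8.078e33 / 6.674e-11
  = 1.210e44 N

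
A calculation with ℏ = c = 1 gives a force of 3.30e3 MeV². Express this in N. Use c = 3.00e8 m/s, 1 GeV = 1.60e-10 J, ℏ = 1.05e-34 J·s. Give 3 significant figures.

Force is [E]/[L] = [E]²/(ℏc); restore (ℏc)⁻¹.
1 GeV² → 1/(ℏc) × (1 GeV in J)² = 8.13e5 N.
Convert the energy scale: 3.30e3 MeV² = 3.30e-3 GeV².
Result: 3.30e-3 × 8.13e5 = 2.68e3 N.

2.68e3 N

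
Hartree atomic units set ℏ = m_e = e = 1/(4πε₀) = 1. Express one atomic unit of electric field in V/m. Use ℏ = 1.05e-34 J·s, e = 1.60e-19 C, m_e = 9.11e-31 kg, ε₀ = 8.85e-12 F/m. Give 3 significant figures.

5.20e11 V/m

The unique combination of the constants set to 1 with dimensions of electric field is E_au = E_h/(e a₀) = m_e²e⁵/((4πε₀)³ℏ⁴).
E_h = 4.38e-18 J
a₀ = 5.26e-11 m
E_h/(e·a₀) = 5.20e11 V/m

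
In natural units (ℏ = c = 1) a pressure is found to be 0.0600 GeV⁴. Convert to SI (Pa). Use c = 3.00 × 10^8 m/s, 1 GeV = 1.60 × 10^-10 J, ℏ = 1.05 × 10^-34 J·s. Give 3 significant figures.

1.26 × 10^36 Pa

Pressure is [E]/[L]³ = [E]⁴/(ℏc)³.
1 GeV⁴ → 1/(ℏc)³ × (1 GeV in J)⁴ = 2.10 × 10^37 Pa.
Result: 0.0600 × 2.10 × 10^37 = 1.26 × 10^36 Pa.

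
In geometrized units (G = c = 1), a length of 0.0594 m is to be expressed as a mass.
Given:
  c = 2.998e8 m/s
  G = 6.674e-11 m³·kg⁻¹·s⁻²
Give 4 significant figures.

8.000e25 kg

Length → mass via c²/G.
0.0594 m × (c²/G) = 8.000e25 kg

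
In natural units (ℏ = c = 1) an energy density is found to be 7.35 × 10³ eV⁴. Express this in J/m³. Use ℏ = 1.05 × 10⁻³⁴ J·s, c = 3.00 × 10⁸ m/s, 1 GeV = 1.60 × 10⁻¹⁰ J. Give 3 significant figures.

[E]/[L]³ = [E]⁴/(ℏc)³; restore (ℏc)⁻³.
1 GeV⁴ → 1/(ℏc)³ × (1 GeV in J)⁴ = 2.10 × 10³⁷ J/m³.
Convert the energy scale: 7.35 × 10³ eV⁴ = 7.35 × 10⁻³³ GeV⁴.
Result: 7.35 × 10⁻³³ × 2.10 × 10³⁷ = 1.54 × 10⁵ J/m³.

1.54 × 10⁵ J/m³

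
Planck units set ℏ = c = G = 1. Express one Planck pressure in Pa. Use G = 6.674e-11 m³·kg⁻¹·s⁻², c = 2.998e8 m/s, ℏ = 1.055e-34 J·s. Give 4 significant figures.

4.632e113 Pa

Dimensional analysis gives p_P = c⁷/(ℏG²).
  = 2.177e59 / 4.699e-55
  = 4.632e113 Pa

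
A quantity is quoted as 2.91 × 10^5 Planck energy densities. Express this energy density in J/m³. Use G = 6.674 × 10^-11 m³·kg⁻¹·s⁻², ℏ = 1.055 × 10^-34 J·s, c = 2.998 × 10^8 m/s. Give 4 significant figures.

One Planck energy density: u_P = c⁷/(ℏG²) = 4.632 × 10^113 J/m³.
2.91 × 10^5 × 4.632 × 10^113 J/m³ = 1.348 × 10^119 J/m³

1.348 × 10^119 J/m³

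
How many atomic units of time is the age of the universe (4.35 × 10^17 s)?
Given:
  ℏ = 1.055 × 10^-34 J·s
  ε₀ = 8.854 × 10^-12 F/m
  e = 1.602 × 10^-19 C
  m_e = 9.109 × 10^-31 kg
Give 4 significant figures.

atomic unit of time: τ_au = (4πε₀)²ℏ³/(m_e e⁴) = 2.423 × 10^-17 s.
4.35 × 10^17 / 2.423 × 10^-17 = 1.795 × 10^34

1.795 × 10^34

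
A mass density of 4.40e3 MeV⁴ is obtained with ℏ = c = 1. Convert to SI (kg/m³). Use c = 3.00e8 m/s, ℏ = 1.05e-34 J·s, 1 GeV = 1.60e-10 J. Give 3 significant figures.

1.03e12 kg/m³

Mass density is [E]/(c²[L]³) = [E]⁴/(ℏ³c⁵).
1 GeV⁴ → 1/(ℏ³c⁵) × (1 GeV in J)⁴ = 2.33e20 kg/m³.
Convert the energy scale: 4.40e3 MeV⁴ = 4.40e-9 GeV⁴.
Result: 4.40e-9 × 2.33e20 = 1.03e12 kg/m³.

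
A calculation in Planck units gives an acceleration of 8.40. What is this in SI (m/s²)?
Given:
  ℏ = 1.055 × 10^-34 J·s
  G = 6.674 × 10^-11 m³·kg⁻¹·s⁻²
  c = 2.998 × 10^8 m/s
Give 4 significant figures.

One Planck acceleration: a_P = √(c⁷/(ℏG)) = 5.560 × 10^51 m/s².
8.40 × 5.560 × 10^51 m/s² = 4.671 × 10^52 m/s²

4.671 × 10^52 m/s²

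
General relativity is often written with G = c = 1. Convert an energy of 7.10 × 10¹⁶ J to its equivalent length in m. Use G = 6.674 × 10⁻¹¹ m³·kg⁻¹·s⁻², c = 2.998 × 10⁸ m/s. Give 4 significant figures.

Energy → length via G/c⁴.
7.10 × 10¹⁶ J × (G/c⁴) = 5.866 × 10⁻²⁸ m

5.866 × 10⁻²⁸ m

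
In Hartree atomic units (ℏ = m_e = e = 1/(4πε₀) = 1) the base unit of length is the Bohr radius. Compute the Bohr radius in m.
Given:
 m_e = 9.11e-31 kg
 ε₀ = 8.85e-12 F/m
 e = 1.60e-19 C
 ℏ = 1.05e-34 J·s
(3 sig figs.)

a₀ = 4πε₀ℏ²/(m_e e²)
  = 1.23e-78 / 2.33e-68
  = 5.26e-11 m

5.26e-11 m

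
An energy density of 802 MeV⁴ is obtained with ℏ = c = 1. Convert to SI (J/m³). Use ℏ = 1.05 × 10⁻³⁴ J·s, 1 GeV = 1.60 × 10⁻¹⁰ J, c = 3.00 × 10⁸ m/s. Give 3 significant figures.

[E]/[L]³ = [E]⁴/(ℏc)³; restore (ℏc)⁻³.
1 GeV⁴ → 1/(ℏc)³ × (1 GeV in J)⁴ = 2.10 × 10³⁷ J/m³.
Convert the energy scale: 802 MeV⁴ = 8.02 × 10⁻¹⁰ GeV⁴.
Result: 8.02 × 10⁻¹⁰ × 2.10 × 10³⁷ = 1.68 × 10²⁸ J/m³.

1.68 × 10²⁸ J/m³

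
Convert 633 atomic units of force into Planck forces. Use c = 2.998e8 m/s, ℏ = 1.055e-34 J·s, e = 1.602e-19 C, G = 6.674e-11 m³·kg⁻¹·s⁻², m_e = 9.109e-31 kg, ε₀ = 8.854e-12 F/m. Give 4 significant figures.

atomic unit of force: F_au = E_h/a₀ = m_e²e⁶/((4πε₀)³ℏ⁴) = 8.220e-8 N
Planck force: F_P = c⁴/G = 1.210e44 N
633 × 8.220e-8 / 1.210e44 = 4.299e-49

4.299e-49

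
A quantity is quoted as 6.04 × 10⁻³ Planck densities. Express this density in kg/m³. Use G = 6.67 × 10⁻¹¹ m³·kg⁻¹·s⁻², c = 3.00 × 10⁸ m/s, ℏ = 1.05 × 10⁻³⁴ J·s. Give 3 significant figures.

3.14 × 10⁹⁴ kg/m³

One Planck density: ρ_P = c⁵/(ℏG²) = 5.20 × 10⁹⁶ kg/m³.
6.04 × 10⁻³ × 5.20 × 10⁹⁶ kg/m³ = 3.14 × 10⁹⁴ kg/m³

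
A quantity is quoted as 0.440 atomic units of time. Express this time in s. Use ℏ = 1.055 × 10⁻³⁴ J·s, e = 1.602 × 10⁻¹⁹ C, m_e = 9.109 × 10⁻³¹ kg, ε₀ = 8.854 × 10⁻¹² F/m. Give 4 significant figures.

One atomic unit of time: τ_au = (4πε₀)²ℏ³/(m_e e⁴) = 2.423 × 10⁻¹⁷ s.
0.440 × 2.423 × 10⁻¹⁷ s = 1.066 × 10⁻¹⁷ s

1.066 × 10⁻¹⁷ s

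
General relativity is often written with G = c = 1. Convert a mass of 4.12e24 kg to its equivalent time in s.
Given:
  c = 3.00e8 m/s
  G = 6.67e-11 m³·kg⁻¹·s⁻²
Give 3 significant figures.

1.02e-11 s

Mass → time via G/c³.
4.12e24 kg × (G/c³) = 1.02e-11 s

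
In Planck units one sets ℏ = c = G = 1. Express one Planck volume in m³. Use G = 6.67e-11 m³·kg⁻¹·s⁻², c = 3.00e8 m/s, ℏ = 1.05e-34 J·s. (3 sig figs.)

V_P = (ℏG/c³)^(3/2)
  = √(1.75e-209)
  = 4.18e-105 m³

4.18e-105 m³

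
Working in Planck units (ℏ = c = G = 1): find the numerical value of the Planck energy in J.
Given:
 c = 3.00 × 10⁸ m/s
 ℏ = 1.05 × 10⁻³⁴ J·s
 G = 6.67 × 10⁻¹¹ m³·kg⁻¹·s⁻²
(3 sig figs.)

From ℏ = c = G = 1 the energy scale is E_P = √(ℏc⁵/G).
  = √(3.83 × 10¹⁸)
  = 1.96 × 10⁹ J

1.96 × 10⁹ J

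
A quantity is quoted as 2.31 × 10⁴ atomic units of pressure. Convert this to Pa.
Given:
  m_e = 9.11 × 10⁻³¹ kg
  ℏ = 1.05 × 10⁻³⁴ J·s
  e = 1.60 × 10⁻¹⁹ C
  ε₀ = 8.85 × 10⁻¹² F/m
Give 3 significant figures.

6.96 × 10¹⁷ Pa

One atomic unit of pressure: P_au = E_h/a₀³ = m_e⁴e¹⁰/((4πε₀)⁵ℏ⁸) = 3.01 × 10¹³ Pa.
2.31 × 10⁴ × 3.01 × 10¹³ Pa = 6.96 × 10¹⁷ Pa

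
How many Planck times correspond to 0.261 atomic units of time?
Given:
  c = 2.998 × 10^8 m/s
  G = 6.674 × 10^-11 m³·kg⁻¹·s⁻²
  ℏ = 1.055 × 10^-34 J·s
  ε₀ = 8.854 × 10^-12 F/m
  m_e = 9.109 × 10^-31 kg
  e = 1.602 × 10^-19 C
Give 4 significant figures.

1.173 × 10^26

atomic unit of time: τ_au = (4πε₀)²ℏ³/(m_e e⁴) = 2.423 × 10^-17 s
Planck time: t_P = √(ℏG/c⁵) = 5.392 × 10^-44 s
0.261 × 2.423 × 10^-17 / 5.392 × 10^-44 = 1.173 × 10^26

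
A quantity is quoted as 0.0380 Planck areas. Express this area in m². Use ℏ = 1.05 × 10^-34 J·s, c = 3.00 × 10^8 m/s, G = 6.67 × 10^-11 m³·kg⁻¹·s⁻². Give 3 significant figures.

9.86 × 10^-72 m²

One Planck area: A_P = ℏG/c³ = 2.59 × 10^-70 m².
0.0380 × 2.59 × 10^-70 m² = 9.86 × 10^-72 m²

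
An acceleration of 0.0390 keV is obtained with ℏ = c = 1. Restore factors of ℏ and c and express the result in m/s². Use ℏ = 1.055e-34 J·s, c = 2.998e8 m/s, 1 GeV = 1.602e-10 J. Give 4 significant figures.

Acceleration is [L]/[T]² = c·[E]/ℏ.
1 GeV → c/ℏ × (1 GeV in J) = 4.552e32 m/s².
Convert the energy scale: 0.0390 keV = 3.90e-8 GeV.
Result: 3.90e-8 × 4.552e32 = 1.775e25 m/s².

1.775e25 m/s²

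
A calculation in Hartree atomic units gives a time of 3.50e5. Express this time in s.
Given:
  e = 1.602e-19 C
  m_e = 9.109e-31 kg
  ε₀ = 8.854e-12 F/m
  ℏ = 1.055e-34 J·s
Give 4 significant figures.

One atomic unit of time: τ_au = (4πε₀)²ℏ³/(m_e e⁴) = 2.423e-17 s.
3.50e5 × 2.423e-17 s = 8.480e-12 s

8.480e-12 s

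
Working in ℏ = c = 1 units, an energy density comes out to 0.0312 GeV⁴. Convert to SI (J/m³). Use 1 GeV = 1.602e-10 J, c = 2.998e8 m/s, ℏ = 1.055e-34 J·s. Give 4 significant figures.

6.495e35 J/m³

[E]/[L]³ = [E]⁴/(ℏc)³; restore (ℏc)⁻³.
1 GeV⁴ → 1/(ℏc)³ × (1 GeV in J)⁴ = 2.082e37 J/m³.
Result: 0.0312 × 2.082e37 = 6.495e35 J/m³.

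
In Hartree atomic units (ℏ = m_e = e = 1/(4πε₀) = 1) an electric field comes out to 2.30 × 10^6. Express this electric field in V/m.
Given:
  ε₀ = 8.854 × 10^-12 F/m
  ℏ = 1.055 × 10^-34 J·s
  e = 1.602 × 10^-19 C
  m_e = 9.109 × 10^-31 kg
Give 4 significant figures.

1.180 × 10^18 V/m

One atomic unit of electric field: E_au = E_h/(e a₀) = m_e²e⁵/((4πε₀)³ℏ⁴) = 5.131 × 10^11 V/m.
2.30 × 10^6 × 5.131 × 10^11 V/m = 1.180 × 10^18 V/m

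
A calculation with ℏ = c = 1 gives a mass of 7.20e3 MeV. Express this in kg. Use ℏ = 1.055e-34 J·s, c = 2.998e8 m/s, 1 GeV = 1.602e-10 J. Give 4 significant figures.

Mass is [E]/c²; divide by c².
1 GeV → 1/c² × (1 GeV in J) = 1.782e-27 kg.
Convert the energy scale: 7.20e3 MeV = 7.20 GeV.
Result: 7.20 × 1.782e-27 = 1.283e-26 kg.

1.283e-26 kg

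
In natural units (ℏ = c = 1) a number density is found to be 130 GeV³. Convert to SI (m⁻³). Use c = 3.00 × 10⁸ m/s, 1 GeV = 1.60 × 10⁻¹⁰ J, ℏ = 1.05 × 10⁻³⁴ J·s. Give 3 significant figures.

Number density is [L]⁻³ = [E]³/(ℏc)³.
1 GeV³ → 1/(ℏc)³ × (1 GeV in J)³ = 1.31 × 10⁴⁷ m⁻³.
Result: 130 × 1.31 × 10⁴⁷ = 1.70 × 10⁴⁹ m⁻³.

1.70 × 10⁴⁹ m⁻³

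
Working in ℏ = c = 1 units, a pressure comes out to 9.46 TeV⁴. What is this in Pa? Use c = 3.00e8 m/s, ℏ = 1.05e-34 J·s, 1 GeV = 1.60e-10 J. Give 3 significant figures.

1.98e50 Pa

Pressure is [E]/[L]³ = [E]⁴/(ℏc)³.
1 GeV⁴ → 1/(ℏc)³ × (1 GeV in J)⁴ = 2.10e37 Pa.
Convert the energy scale: 9.46 TeV⁴ = 9.46e12 GeV⁴.
Result: 9.46e12 × 2.10e37 = 1.98e50 Pa.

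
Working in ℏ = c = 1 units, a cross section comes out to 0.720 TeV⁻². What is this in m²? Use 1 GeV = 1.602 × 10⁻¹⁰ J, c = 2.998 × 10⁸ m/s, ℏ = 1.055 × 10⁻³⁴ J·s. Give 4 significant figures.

2.807 × 10⁻³⁸ m²

Area is [L]² = [E]⁻²·(ℏc)²; restore (ℏc)².
1 GeV⁻² → (ℏc)² × (1 GeV in J)⁻² = 3.898 × 10⁻³² m².
Convert the energy scale: 0.720 TeV⁻² = 7.20 × 10⁻⁷ GeV⁻².
Result: 7.20 × 10⁻⁷ × 3.898 × 10⁻³² = 2.807 × 10⁻³⁸ m².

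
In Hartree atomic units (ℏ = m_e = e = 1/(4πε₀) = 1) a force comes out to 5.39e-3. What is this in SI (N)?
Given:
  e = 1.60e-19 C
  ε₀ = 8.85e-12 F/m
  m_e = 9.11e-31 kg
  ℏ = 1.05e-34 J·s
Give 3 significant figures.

One atomic unit of force: F_au = E_h/a₀ = m_e²e⁶/((4πε₀)³ℏ⁴) = 8.33e-8 N.
5.39e-3 × 8.33e-8 N = 4.49e-10 N

4.49e-10 N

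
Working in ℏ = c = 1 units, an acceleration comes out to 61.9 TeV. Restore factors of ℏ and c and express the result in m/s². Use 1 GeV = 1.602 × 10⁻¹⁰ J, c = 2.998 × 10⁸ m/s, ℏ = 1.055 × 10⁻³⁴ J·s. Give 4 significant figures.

2.818 × 10³⁷ m/s²

Acceleration is [L]/[T]² = c·[E]/ℏ.
1 GeV → c/ℏ × (1 GeV in J) = 4.552 × 10³² m/s².
Convert the energy scale: 61.9 TeV = 6.19 × 10⁴ GeV.
Result: 6.19 × 10⁴ × 4.552 × 10³² = 2.818 × 10³⁷ m/s².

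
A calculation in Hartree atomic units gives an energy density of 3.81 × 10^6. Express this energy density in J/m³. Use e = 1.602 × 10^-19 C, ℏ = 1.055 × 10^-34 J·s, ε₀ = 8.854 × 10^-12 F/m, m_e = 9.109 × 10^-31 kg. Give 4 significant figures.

One atomic unit of energy density: u_au = E_h/a₀³ = m_e⁴e¹⁰/((4πε₀)⁵ℏ⁸) = 2.929 × 10^13 J/m³.
3.81 × 10^6 × 2.929 × 10^13 J/m³ = 1.116 × 10^20 J/m³

1.116 × 10^20 J/m³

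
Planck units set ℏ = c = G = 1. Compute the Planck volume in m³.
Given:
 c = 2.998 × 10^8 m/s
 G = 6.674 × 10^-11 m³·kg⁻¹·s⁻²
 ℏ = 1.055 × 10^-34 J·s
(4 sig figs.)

4.224 × 10^-105 m³

Dimensional analysis gives V_P = (ℏG/c³)^(3/2).
  = √(1.784 × 10^-209)
  = 4.224 × 10^-105 m³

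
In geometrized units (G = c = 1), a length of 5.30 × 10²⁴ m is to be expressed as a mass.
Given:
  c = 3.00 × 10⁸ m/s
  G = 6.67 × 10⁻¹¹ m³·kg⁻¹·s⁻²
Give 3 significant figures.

Length → mass via c²/G.
5.30 × 10²⁴ m × (c²/G) = 7.15 × 10⁵¹ kg

7.15 × 10⁵¹ kg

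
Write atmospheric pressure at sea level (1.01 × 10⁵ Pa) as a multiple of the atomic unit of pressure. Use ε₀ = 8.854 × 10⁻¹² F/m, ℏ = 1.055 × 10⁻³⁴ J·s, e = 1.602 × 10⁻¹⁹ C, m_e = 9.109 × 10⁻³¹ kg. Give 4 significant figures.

atomic unit of pressure: P_au = E_h/a₀³ = m_e⁴e¹⁰/((4πε₀)⁵ℏ⁸) = 2.929 × 10¹³ Pa.
1.01 × 10⁵ / 2.929 × 10¹³ = 3.448 × 10⁻⁹

3.448 × 10⁻⁹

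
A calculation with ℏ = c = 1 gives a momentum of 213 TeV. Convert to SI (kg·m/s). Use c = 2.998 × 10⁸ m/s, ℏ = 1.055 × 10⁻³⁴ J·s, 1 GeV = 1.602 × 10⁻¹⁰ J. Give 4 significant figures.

Momentum is [E]/c; divide by c.
1 GeV → 1/c × (1 GeV in J) = 5.344 × 10⁻¹⁹ kg·m/s.
Convert the energy scale: 213 TeV = 2.13 × 10⁵ GeV.
Result: 2.13 × 10⁵ × 5.344 × 10⁻¹⁹ = 1.138 × 10⁻¹³ kg·m/s.

1.138 × 10⁻¹³ kg·m/s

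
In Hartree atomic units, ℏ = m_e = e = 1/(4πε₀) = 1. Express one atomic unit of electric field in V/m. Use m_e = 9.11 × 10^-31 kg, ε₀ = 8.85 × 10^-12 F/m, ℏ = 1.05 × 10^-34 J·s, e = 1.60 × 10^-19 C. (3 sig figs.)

5.20 × 10^11 V/m

The unique combination of the constants set to 1 with dimensions of electric field is E_au = E_h/(e a₀) = m_e²e⁵/((4πε₀)³ℏ⁴).
E_h = 4.38 × 10^-18 J
a₀ = 5.26 × 10^-11 m
E_h/(e·a₀) = 5.20 × 10^11 V/m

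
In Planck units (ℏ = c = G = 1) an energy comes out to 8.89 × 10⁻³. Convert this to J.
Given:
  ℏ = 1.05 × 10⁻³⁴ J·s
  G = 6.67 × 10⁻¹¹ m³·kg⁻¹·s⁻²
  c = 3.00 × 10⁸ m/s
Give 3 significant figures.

1.74 × 10⁷ J

One Planck energy: E_P = √(ℏc⁵/G) = 1.96 × 10⁹ J.
8.89 × 10⁻³ × 1.96 × 10⁹ J = 1.74 × 10⁷ J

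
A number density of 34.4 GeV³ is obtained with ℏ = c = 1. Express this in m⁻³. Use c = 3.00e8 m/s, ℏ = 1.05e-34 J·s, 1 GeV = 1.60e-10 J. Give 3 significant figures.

4.51e48 m⁻³

Number density is [L]⁻³ = [E]³/(ℏc)³.
1 GeV³ → 1/(ℏc)³ × (1 GeV in J)³ = 1.31e47 m⁻³.
Result: 34.4 × 1.31e47 = 4.51e48 m⁻³.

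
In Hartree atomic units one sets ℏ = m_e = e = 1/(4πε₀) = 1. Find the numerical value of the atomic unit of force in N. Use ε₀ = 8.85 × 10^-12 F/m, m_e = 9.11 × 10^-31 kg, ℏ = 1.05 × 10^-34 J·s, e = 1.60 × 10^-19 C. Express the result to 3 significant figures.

F_au = E_h/a₀ = m_e²e⁶/((4πε₀)³ℏ⁴)
E_h = 4.38 × 10^-18 J
a₀ = 5.26 × 10^-11 m
E_h/a₀ = 8.33 × 10^-8 N

8.33 × 10^-8 N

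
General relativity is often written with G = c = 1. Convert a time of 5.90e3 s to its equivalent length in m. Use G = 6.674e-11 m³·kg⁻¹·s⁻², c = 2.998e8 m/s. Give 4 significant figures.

1.769e12 m

Time → length via c.
5.90e3 s × (c) = 1.769e12 m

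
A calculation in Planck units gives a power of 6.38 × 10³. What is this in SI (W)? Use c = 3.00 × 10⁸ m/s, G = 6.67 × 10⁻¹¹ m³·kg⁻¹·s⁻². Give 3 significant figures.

2.32 × 10⁵⁶ W

One Planck power: P_P = c⁵/G = 3.64 × 10⁵² W.
6.38 × 10³ × 3.64 × 10⁵² W = 2.32 × 10⁵⁶ W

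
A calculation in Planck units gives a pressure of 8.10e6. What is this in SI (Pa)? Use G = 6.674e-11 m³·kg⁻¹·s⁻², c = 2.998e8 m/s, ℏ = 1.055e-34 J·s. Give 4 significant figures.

One Planck pressure: p_P = c⁷/(ℏG²) = 4.632e113 Pa.
8.10e6 × 4.632e113 Pa = 3.752e120 Pa

3.752e120 Pa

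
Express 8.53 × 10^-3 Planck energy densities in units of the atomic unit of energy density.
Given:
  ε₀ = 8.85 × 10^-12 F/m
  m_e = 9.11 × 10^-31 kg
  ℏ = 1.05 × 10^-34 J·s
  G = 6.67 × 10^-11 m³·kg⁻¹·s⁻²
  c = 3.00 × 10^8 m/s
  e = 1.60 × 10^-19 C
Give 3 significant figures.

1.33 × 10^98

Planck energy density: u_P = c⁷/(ℏG²) = 4.68 × 10^113 J/m³
atomic unit of energy density: u_au = E_h/a₀³ = m_e⁴e¹⁰/((4πε₀)⁵ℏ⁸) = 3.01 × 10^13 J/m³
8.53 × 10^-3 × 4.68 × 10^113 / 3.01 × 10^13 = 1.33 × 10^98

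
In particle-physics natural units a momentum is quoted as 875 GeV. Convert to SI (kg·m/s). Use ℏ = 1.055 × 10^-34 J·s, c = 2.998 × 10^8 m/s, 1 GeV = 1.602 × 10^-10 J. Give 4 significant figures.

Momentum is [E]/c; divide by c.
1 GeV → 1/c × (1 GeV in J) = 5.344 × 10^-19 kg·m/s.
Result: 875 × 5.344 × 10^-19 = 4.676 × 10^-16 kg·m/s.

4.676 × 10^-16 kg·m/s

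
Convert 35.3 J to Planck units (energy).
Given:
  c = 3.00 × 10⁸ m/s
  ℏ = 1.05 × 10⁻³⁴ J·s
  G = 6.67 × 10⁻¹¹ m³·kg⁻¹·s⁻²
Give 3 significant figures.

Planck energy: E_P = √(ℏc⁵/G) = 1.96 × 10⁹ J.
35.3 / 1.96 × 10⁹ = 1.80 × 10⁻⁸

1.80 × 10⁻⁸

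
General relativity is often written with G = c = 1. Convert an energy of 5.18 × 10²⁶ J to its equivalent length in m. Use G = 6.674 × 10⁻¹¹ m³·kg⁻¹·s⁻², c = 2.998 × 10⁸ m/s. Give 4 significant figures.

4.279 × 10⁻¹⁸ m

Energy → length via G/c⁴.
5.18 × 10²⁶ J × (G/c⁴) = 4.279 × 10⁻¹⁸ m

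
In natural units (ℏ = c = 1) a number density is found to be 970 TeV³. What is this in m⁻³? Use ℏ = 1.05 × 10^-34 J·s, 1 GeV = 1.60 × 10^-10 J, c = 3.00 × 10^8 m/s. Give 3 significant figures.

Number density is [L]⁻³ = [E]³/(ℏc)³.
1 GeV³ → 1/(ℏc)³ × (1 GeV in J)³ = 1.31 × 10^47 m⁻³.
Convert the energy scale: 970 TeV³ = 9.70 × 10^11 GeV³.
Result: 9.70 × 10^11 × 1.31 × 10^47 = 1.27 × 10^59 m⁻³.

1.27 × 10^59 m⁻³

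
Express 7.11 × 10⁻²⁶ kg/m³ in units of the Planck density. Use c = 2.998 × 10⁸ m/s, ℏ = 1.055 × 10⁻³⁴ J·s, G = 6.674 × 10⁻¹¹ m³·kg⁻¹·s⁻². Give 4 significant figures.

1.380 × 10⁻¹²²

Planck density: ρ_P = c⁵/(ℏG²) = 5.154 × 10⁹⁶ kg/m³.
7.11 × 10⁻²⁶ / 5.154 × 10⁹⁶ = 1.380 × 10⁻¹²²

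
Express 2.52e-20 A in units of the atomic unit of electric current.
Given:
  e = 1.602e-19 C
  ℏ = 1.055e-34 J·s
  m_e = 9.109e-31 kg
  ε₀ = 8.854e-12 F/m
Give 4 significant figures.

3.811e-18

atomic unit of electric current: I_au = e E_h/ℏ = m_e e⁵/((4πε₀)²ℏ³) = 6.612e-3 A.
2.52e-20 / 6.612e-3 = 3.811e-18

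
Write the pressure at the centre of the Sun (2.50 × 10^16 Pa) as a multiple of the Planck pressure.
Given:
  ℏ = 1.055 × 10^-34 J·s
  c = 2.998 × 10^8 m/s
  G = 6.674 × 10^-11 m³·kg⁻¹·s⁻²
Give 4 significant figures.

5.397 × 10^-98

Planck pressure: p_P = c⁷/(ℏG²) = 4.632 × 10^113 Pa.
2.50 × 10^16 / 4.632 × 10^113 = 5.397 × 10^-98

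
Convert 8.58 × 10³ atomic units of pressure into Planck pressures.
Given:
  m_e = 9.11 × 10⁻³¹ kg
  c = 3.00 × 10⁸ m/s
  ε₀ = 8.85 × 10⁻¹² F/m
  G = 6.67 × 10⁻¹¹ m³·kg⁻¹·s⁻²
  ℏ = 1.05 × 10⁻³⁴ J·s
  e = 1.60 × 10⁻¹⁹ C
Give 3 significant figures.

atomic unit of pressure: P_au = E_h/a₀³ = m_e⁴e¹⁰/((4πε₀)⁵ℏ⁸) = 3.01 × 10¹³ Pa
Planck pressure: p_P = c⁷/(ℏG²) = 4.68 × 10¹¹³ Pa
8.58 × 10³ × 3.01 × 10¹³ / 4.68 × 10¹¹³ = 5.52 × 10⁻⁹⁷

5.52 × 10⁻⁹⁷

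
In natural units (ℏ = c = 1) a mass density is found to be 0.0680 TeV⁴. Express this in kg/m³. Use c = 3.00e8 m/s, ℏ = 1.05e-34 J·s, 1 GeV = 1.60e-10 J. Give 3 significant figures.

Mass density is [E]/(c²[L]³) = [E]⁴/(ℏ³c⁵).
1 GeV⁴ → 1/(ℏ³c⁵) × (1 GeV in J)⁴ = 2.33e20 kg/m³.
Convert the energy scale: 0.0680 TeV⁴ = 6.80e10 GeV⁴.
Result: 6.80e10 × 2.33e20 = 1.58e31 kg/m³.

1.58e31 kg/m³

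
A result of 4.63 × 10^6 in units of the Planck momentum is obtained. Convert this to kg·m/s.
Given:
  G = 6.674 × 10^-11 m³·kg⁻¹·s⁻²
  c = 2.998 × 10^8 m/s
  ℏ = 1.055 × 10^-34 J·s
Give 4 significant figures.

One Planck momentum: p_P = √(ℏc³/G) = 6.527 kg·m/s.
4.63 × 10^6 × 6.527 kg·m/s = 3.022 × 10^7 kg·m/s

3.022 × 10^7 kg·m/s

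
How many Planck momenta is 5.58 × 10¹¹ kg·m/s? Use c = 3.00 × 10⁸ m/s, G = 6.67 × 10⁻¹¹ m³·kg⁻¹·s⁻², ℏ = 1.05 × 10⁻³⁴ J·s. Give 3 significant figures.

8.56 × 10¹⁰

Planck momentum: p_P = √(ℏc³/G) = 6.52 kg·m/s.
5.58 × 10¹¹ / 6.52 = 8.56 × 10¹⁰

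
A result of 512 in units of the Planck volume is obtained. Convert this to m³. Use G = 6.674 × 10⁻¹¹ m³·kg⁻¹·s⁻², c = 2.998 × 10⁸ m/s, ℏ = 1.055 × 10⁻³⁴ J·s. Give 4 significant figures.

One Planck volume: V_P = (ℏG/c³)^(3/2) = 4.224 × 10⁻¹⁰⁵ m³.
512 × 4.224 × 10⁻¹⁰⁵ m³ = 2.163 × 10⁻¹⁰² m³

2.163 × 10⁻¹⁰² m³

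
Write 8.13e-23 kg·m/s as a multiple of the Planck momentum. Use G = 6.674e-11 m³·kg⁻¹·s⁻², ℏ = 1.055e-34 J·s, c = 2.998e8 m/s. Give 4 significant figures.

1.246e-23

Planck momentum: p_P = √(ℏc³/G) = 6.527 kg·m/s.
8.13e-23 / 6.527 = 1.246e-23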